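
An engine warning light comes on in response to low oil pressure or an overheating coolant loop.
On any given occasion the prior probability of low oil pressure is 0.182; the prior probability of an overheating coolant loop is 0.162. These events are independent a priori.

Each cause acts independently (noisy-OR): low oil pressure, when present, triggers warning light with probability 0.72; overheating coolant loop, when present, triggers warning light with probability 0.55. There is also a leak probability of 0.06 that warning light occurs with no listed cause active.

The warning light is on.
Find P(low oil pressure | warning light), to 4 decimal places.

Under noisy-OR, P(warning light | causes) = 1 − (1−0.06)·∏(1−qᵢ) over the active causes.
P(warning light) = 0.06×0.818×0.838 + 0.577×0.818×0.162 + 0.7368×0.182×0.838 + 0.88156×0.182×0.162 = 0.041129 + 0.076462 + 0.112374 + 0.025992 = 0.255957
Restricting to configurations with low oil pressure present: 0.112374 + 0.025992 = 0.138366.
P(low oil pressure | warning light) = 0.138366 / 0.255957 ≈ 0.5406

P(low oil pressure | warning light) ≈ 0.5406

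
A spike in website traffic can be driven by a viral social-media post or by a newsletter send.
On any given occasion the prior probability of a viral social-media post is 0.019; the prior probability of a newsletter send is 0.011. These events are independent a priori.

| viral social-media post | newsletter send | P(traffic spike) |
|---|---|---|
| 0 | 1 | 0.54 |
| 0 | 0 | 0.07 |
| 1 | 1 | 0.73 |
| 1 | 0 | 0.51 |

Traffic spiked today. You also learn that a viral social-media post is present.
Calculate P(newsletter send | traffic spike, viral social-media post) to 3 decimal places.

P(newsletter send | traffic spike, viral social-media post) ≈ 0.016

Sum P(traffic spike|·) weighted by the priors over both values of newsletter send:
  P(traffic spike | viral social-media post) = 0.51*0.989 + 0.73*0.011
        = 0.504390 + 0.008030 = 0.512420
Configurations with newsletter send contribute 0.008030, so
  P(newsletter send | traffic spike, viral social-media post) = 0.008030 / 0.512420 ≈ 0.016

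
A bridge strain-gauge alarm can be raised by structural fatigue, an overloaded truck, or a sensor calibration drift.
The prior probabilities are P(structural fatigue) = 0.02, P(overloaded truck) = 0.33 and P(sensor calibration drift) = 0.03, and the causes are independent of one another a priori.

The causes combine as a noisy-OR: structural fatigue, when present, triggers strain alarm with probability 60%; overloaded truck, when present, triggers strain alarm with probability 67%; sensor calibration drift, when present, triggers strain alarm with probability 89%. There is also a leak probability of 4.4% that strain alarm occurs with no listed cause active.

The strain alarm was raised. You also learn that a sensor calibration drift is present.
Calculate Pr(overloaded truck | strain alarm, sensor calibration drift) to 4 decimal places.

Under noisy-OR, P(strain alarm | causes) = 1 − (1−0.044)·∏(1−qᵢ) over the active causes.
P(strain alarm | sensor calibration drift) = 0.89484·0.98·0.67 + 0.965297·0.98·0.33 + 0.957936·0.02·0.67 + 0.986119·0.02·0.33 = 0.587552 + 0.312177 + 0.012836 + 0.006508 = 0.919073
Restricting to configurations with overloaded truck present: 0.312177 + 0.006508 = 0.318685.
Hence the posterior is 0.318685/0.919073 ≈ 0.3467.

Pr(overloaded truck | strain alarm, sensor calibration drift) ≈ 0.3467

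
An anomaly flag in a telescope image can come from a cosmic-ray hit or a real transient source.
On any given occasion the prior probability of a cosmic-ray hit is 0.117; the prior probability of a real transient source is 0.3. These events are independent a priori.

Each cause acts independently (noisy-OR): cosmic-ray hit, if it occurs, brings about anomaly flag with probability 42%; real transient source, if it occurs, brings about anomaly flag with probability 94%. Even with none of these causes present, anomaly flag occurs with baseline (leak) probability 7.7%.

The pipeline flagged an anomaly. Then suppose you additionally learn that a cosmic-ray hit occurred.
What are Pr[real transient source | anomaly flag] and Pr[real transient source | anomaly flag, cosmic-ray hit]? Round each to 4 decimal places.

Pr[real transient source | anomaly flag] ≈ 0.7684; Pr[real transient source | anomaly flag, cosmic-ray hit] ≈ 0.4717

Under noisy-OR, P(anomaly flag | causes) = 1 − (1−0.077)·∏(1−qᵢ) over the active causes.
P(anomaly flag) = 0.077×0.883×0.7 + 0.94462×0.883×0.3 + 0.46466×0.117×0.7 + 0.96788×0.117×0.3 = 0.047594 + 0.250230 + 0.038056 + 0.033973 = 0.369853
Of this, 0.284203 comes from 0.250230 + 0.033973 (the real transient source=true cases).
So P(real transient source | anomaly flag) = 0.284203/0.369853 ≈ 0.7684.

Now condition on the additional information:
Numerator (weight on configurations with real transient source): 0.96788*0.3 = 0.290364
The normalizing constant is 0.46466*0.7 + 0.96788*0.3 = 0.615626
P(real transient source | anomaly flag, cosmic-ray hit) = 0.290364/0.615626 ≈ 0.4717
This is intercausal reasoning (explaining away): once cosmic-ray hit accounts for the anomaly flag, real transient source becomes less likely.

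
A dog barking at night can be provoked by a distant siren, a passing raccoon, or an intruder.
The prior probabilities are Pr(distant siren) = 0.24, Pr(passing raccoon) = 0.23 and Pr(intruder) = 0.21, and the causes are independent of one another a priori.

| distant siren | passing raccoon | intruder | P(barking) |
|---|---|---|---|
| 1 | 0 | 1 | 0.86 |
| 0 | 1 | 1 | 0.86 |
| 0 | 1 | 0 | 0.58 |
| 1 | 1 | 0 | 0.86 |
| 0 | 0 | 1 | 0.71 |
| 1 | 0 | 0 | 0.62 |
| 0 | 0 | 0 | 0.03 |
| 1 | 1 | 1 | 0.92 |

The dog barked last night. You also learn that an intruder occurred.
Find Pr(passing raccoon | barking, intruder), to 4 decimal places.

For the numerator, keep only passing raccoon=true terms: 0.150328 + 0.050784 = 0.201112
The normalizing constant is 0.71·0.76·0.77 + 0.86·0.76·0.23 + 0.86·0.24·0.77 + 0.92·0.24·0.23 = 0.775532
P(passing raccoon | barking, intruder) = 0.201112/0.775532 ≈ 0.2593

Pr(passing raccoon | barking, intruder) ≈ 0.2593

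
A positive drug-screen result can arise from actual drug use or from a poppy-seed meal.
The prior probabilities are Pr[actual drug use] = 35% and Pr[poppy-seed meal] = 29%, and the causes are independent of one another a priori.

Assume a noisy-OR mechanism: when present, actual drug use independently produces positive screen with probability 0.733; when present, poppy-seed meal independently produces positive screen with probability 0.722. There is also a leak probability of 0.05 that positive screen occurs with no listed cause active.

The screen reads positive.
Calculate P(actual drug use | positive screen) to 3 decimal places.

Under noisy-OR, P(positive screen | causes) = 1 − (1−0.05)·∏(1−qᵢ) over the active causes.
P(positive screen) = 0.05×0.65×0.71 + 0.7359×0.65×0.29 + 0.74635×0.35×0.71 + 0.929485×0.35×0.29 = 0.023075 + 0.138717 + 0.185468 + 0.094343 = 0.441603
Of this, 0.279811 comes from 0.185468 + 0.094343 (the actual drug use=true cases).
P(actual drug use | positive screen) = 0.279811 / 0.441603 ≈ 0.634

P(actual drug use | positive screen) ≈ 0.634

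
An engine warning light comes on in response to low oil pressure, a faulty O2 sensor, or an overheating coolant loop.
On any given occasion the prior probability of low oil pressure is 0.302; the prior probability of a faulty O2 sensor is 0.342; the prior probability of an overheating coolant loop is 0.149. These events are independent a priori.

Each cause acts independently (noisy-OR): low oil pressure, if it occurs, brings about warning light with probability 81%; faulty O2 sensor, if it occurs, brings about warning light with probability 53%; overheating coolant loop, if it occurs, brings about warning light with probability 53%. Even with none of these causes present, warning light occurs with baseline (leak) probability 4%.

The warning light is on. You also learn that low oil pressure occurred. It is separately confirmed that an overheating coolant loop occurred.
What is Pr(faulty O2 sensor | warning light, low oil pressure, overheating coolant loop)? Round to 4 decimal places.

Pr(faulty O2 sensor | warning light, low oil pressure, overheating coolant loop) ≈ 0.3530

Under noisy-OR, P(warning light | causes) = 1 − (1−0.04)·∏(1−qᵢ) over the active causes.
Sum P(warning light|·) weighted by the priors over both values of faulty O2 sensor:
  P(warning light | low oil pressure, overheating coolant loop) = 0.914272×0.658 + 0.959708×0.342
        = 0.601591 + 0.328220 = 0.929811
Keeping only the faulty O2 sensor-present terms gives 0.328220, so
  P(faulty O2 sensor | warning light, low oil pressure, overheating coolant loop) = 0.328220 / 0.929811 ≈ 0.3530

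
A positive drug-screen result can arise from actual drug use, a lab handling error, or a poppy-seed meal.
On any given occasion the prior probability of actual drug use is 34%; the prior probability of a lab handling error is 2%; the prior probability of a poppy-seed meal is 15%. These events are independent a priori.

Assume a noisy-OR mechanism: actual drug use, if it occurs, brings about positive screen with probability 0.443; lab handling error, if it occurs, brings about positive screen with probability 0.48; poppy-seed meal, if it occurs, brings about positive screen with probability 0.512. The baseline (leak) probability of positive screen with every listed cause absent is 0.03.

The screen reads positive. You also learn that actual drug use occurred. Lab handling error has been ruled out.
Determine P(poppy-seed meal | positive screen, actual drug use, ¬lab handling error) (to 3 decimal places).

P(poppy-seed meal | positive screen, actual drug use, ¬lab handling error) ≈ 0.220

Under noisy-OR, P(positive screen | causes) = 1 − (1−0.03)·∏(1−qᵢ) over the active causes.
Numerator (weight on configurations with poppy-seed meal): 0.736338*0.15 = 0.110451
The normalizing constant is 0.45971*0.85 + 0.736338*0.15 = 0.501204
P(poppy-seed meal | positive screen, actual drug use, ¬lab handling error) = 0.110451/0.501204 ≈ 0.220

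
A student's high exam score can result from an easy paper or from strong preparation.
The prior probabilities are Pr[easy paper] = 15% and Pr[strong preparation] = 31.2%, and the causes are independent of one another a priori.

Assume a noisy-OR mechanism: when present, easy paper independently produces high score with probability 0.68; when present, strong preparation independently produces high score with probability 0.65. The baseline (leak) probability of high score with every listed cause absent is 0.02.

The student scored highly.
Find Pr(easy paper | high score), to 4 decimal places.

Under noisy-OR, P(high score | causes) = 1 − (1−0.02)·∏(1−qᵢ) over the active causes.
Weight on easy paper=true, given the evidence: 0.070836 + 0.041663 = 0.112499
Denominator P(high score): 0.02*0.85*0.688 + 0.657*0.85*0.312 + 0.6864*0.15*0.688 + 0.89024*0.15*0.312 = 0.298431
P(easy paper | high score) = 0.112499/0.298431 ≈ 0.3770

Pr(easy paper | high score) ≈ 0.3770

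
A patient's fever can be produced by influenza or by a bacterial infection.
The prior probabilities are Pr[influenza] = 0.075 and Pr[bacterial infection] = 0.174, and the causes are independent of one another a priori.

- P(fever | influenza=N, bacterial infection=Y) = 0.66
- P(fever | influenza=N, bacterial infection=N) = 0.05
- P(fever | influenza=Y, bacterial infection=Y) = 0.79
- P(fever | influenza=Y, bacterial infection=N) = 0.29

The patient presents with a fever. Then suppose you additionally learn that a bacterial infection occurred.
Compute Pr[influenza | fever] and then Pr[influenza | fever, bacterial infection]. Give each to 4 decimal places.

By total probability over the 4 (influenza, bacterial infection) configurations:
  P(fever) = 0.05×0.925×0.826 + 0.66×0.925×0.174 + 0.29×0.075×0.826 + 0.79×0.075×0.174
        = 0.038203 + 0.106227 + 0.017965 + 0.010309 = 0.172704
Configurations with influenza contribute 0.028274, so
  P(influenza | fever) = 0.028274 / 0.172704 ≈ 0.1637

Now condition on the additional information:
Weight on influenza=true, given the evidence: 0.79×0.075 = 0.059250
Normalizer over all consistent configurations: 0.66×0.925 + 0.79×0.075 = 0.669750
Posterior = 0.059250 / 0.669750 ≈ 0.0885
This is intercausal reasoning (explaining away): once bacterial infection accounts for the fever, influenza becomes less likely.

Pr[influenza | fever] ≈ 0.1637; Pr[influenza | fever, bacterial infection] ≈ 0.0885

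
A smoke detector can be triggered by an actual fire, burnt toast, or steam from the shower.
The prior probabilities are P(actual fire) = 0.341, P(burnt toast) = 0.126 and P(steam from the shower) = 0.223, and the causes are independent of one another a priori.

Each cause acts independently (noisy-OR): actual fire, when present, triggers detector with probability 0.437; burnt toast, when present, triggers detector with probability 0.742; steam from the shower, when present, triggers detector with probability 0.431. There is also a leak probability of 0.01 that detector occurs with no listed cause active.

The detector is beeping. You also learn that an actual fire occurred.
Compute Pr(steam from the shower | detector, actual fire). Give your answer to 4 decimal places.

Pr(steam from the shower | detector, actual fire) ≈ 0.2925

Under noisy-OR, P(detector | causes) = 1 − (1−0.01)·∏(1−qᵢ) over the active causes.
P(detector | actual fire) = 0.44263×0.874×0.777 + 0.682856×0.874×0.223 + 0.856199×0.126×0.777 + 0.918177×0.126×0.223 = 0.300589 + 0.133090 + 0.083824 + 0.025799 = 0.543302
Of this, 0.158889 comes from 0.133090 + 0.025799 (the steam from the shower=true cases).
So P(steam from the shower | detector, actual fire) = 0.158889/0.543302 ≈ 0.2925.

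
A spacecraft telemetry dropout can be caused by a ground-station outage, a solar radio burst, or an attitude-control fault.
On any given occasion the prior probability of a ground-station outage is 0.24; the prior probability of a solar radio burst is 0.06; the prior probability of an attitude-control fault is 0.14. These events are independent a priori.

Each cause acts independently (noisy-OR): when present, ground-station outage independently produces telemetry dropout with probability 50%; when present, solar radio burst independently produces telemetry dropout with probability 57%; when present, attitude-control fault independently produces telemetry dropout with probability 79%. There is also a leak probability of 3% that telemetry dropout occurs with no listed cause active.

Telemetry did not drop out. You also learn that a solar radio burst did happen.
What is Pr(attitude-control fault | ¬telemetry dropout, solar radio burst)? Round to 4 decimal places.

Pr(attitude-control fault | ¬telemetry dropout, solar radio burst) ≈ 0.0331

Under noisy-OR, P(telemetry dropout | causes) = 1 − (1−0.03)·∏(1−qᵢ) over the active causes.
Numerator (weight on configurations with attitude-control fault): 0.009320 + 0.001472 = 0.010792
Normalizer over all consistent configurations: 0.4171·0.76·0.86 + 0.087591·0.76·0.14 + 0.20855·0.24·0.86 + 0.043795·0.24·0.14 = 0.326454
Posterior = 0.010792 / 0.326454 ≈ 0.0331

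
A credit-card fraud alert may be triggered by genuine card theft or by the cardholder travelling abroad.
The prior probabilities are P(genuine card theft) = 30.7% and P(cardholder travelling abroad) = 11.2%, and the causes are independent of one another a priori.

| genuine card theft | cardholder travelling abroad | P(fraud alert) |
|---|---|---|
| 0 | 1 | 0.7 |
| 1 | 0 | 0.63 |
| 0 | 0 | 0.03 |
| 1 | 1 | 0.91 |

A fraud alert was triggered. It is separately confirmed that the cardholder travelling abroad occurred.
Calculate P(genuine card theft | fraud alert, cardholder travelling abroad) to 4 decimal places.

P(genuine card theft | fraud alert, cardholder travelling abroad) ≈ 0.3654

Sum P(fraud alert|·) weighted by the priors over both values of genuine card theft:
  P(fraud alert | cardholder travelling abroad) = 0.7*0.693 + 0.91*0.307
        = 0.485100 + 0.279370 = 0.764470
Configurations with genuine card theft contribute 0.279370, so
  P(genuine card theft | fraud alert, cardholder travelling abroad) = 0.279370 / 0.764470 ≈ 0.3654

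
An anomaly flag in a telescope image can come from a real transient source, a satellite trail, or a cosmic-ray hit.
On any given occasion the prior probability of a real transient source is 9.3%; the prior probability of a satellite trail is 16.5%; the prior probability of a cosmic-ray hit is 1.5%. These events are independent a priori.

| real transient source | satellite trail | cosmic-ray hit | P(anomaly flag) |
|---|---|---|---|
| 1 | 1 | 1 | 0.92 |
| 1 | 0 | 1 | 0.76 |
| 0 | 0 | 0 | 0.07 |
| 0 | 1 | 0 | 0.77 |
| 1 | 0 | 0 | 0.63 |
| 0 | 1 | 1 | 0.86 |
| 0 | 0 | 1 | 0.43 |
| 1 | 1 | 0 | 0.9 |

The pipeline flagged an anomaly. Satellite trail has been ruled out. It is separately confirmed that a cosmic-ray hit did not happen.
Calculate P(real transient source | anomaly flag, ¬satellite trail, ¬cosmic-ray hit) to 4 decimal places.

P(real transient source | anomaly flag, ¬satellite trail, ¬cosmic-ray hit) ≈ 0.4799

For the numerator, keep only real transient source=true terms: 0.63·0.093 = 0.058590
Denominator P(anomaly flag | ¬satellite trail, ¬cosmic-ray hit): 0.07·0.907 + 0.63·0.093 = 0.122080
Posterior = 0.058590 / 0.122080 ≈ 0.4799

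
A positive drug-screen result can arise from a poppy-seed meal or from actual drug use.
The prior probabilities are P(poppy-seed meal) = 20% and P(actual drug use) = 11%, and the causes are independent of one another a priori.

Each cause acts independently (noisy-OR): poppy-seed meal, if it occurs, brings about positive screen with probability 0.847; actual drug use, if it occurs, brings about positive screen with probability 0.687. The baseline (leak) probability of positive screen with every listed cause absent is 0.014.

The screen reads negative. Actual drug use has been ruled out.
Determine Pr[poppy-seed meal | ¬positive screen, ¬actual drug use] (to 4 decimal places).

Under noisy-OR, P(positive screen | causes) = 1 − (1−0.014)·∏(1−qᵢ) over the active causes.
P(¬positive screen | ¬actual drug use) = 0.986·0.8 + 0.150858·0.2 = 0.788800 + 0.030172 = 0.818972
The poppy-seed meal-present share is 0.150858·0.2 = 0.030172.
P(poppy-seed meal | ¬positive screen, ¬actual drug use) = 0.030172 / 0.818972 ≈ 0.0368

Pr[poppy-seed meal | ¬positive screen, ¬actual drug use] ≈ 0.0368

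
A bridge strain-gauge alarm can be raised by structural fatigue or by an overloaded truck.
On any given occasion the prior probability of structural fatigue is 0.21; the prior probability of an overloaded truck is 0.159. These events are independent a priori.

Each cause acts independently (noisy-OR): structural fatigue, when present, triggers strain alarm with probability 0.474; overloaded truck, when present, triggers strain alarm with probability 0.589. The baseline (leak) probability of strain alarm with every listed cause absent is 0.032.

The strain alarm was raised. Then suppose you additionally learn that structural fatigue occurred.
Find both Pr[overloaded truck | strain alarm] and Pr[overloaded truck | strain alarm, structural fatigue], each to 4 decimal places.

Pr[overloaded truck | strain alarm] ≈ 0.4859; Pr[overloaded truck | strain alarm, structural fatigue] ≈ 0.2335

Under noisy-OR, P(strain alarm | causes) = 1 − (1−0.032)·∏(1−qᵢ) over the active causes.
Weight on overloaded truck=true, given the evidence: 0.075636 + 0.026403 = 0.102039
Normalizer over all consistent configurations: 0.032·0.79·0.841 + 0.602152·0.79·0.159 + 0.490832·0.21·0.841 + 0.790732·0.21·0.159 = 0.209985
P(overloaded truck | strain alarm) = 0.102039/0.209985 ≈ 0.4859

Now also conditioning on structural fatigue=true:
Weight on overloaded truck=true, given the evidence: 0.790732*0.159 = 0.125726
Normalizer over all consistent configurations: 0.490832*0.841 + 0.790732*0.159 = 0.538516
P(overloaded truck | strain alarm, structural fatigue) = 0.125726/0.538516 ≈ 0.2335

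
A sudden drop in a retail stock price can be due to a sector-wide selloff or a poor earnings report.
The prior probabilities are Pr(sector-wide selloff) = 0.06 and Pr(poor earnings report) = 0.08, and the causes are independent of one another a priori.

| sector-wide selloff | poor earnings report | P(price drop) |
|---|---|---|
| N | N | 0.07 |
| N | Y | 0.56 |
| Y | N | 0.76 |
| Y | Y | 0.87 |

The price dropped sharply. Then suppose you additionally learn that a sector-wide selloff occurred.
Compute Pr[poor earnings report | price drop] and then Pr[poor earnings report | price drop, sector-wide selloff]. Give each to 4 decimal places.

Numerator (weight on configurations with poor earnings report): 0.042112 + 0.004176 = 0.046288
Denominator P(price drop): 0.07·0.94·0.92 + 0.56·0.94·0.08 + 0.76·0.06·0.92 + 0.87·0.06·0.08 = 0.148776
Posterior = 0.046288 / 0.148776 ≈ 0.3111

Now also conditioning on sector-wide selloff=true:
P(price drop | sector-wide selloff) = 0.76*0.92 + 0.87*0.08 = 0.699200 + 0.069600 = 0.768800
The poor earnings report-present share is 0.87*0.08 = 0.069600.
P(poor earnings report | price drop, sector-wide selloff) = 0.069600 / 0.768800 ≈ 0.0905

Pr[poor earnings report | price drop] ≈ 0.3111; Pr[poor earnings report | price drop, sector-wide selloff] ≈ 0.0905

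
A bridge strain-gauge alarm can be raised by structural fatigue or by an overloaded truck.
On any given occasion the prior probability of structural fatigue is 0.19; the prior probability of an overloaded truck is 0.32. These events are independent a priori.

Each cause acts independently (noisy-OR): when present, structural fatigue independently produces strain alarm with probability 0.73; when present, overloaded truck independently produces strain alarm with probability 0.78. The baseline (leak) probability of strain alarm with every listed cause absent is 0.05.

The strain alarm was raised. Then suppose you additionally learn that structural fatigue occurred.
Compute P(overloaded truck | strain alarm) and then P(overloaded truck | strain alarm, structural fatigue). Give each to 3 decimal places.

P(overloaded truck | strain alarm) ≈ 0.680; P(overloaded truck | strain alarm, structural fatigue) ≈ 0.374

Under noisy-OR, P(strain alarm | causes) = 1 − (1−0.05)·∏(1−qᵢ) over the active causes.
Numerator (weight on configurations with overloaded truck): 0.205027 + 0.057369 = 0.262396
Normalizer over all consistent configurations: 0.05×0.81×0.68 + 0.791×0.81×0.32 + 0.7435×0.19×0.68 + 0.94357×0.19×0.32 = 0.385996
Posterior = 0.262396 / 0.385996 ≈ 0.680

Now also conditioning on structural fatigue=true:
P(strain alarm | structural fatigue) = 0.7435×0.68 + 0.94357×0.32 = 0.505580 + 0.301942 = 0.807522
Of this, 0.301942 comes from 0.94357×0.32 (the overloaded truck=true cases).
P(overloaded truck | strain alarm, structural fatigue) = 0.301942 / 0.807522 ≈ 0.374
The drop from 0.680 to 0.374 is the explaining-away (discounting) effect.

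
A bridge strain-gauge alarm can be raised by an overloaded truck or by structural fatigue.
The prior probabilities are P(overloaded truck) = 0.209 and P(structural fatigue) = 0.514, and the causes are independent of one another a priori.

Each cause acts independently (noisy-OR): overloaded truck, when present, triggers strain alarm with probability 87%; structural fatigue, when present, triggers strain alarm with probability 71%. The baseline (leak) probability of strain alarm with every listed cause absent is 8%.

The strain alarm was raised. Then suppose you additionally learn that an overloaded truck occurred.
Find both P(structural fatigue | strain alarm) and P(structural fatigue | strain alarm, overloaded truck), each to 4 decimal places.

P(structural fatigue | strain alarm) ≈ 0.7698; P(structural fatigue | strain alarm, overloaded truck) ≈ 0.5370

Under noisy-OR, P(strain alarm | causes) = 1 − (1−0.08)·∏(1−qᵢ) over the active causes.
P(strain alarm) = 0.08*0.791*0.486 + 0.7332*0.791*0.514 + 0.8804*0.209*0.486 + 0.965316*0.209*0.514 = 0.030754 + 0.298100 + 0.089426 + 0.103700 = 0.521980
Restricting to configurations with structural fatigue present: 0.298100 + 0.103700 = 0.401800.
So P(structural fatigue | strain alarm) = 0.401800/0.521980 ≈ 0.7698.

Now also conditioning on overloaded truck=true:
For the numerator, keep only structural fatigue=true terms: 0.965316×0.514 = 0.496172
Normalizer over all consistent configurations: 0.8804×0.486 + 0.965316×0.514 = 0.924046
Posterior = 0.496172 / 0.924046 ≈ 0.5370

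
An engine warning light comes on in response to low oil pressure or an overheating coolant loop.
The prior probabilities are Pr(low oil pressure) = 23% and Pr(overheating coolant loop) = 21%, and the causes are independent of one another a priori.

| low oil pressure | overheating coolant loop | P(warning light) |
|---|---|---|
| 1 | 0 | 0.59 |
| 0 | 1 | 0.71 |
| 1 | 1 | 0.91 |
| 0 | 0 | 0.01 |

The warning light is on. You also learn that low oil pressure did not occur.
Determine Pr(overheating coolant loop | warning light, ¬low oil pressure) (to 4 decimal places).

Pr(overheating coolant loop | warning light, ¬low oil pressure) ≈ 0.9497

Enumerate both values of overheating coolant loop and weight by the priors:
  P(warning light | ¬low oil pressure) = 0.01×0.79 + 0.71×0.21
        = 0.007900 + 0.149100 = 0.157000
Configurations with overheating coolant loop contribute 0.149100, so
  P(overheating coolant loop | warning light, ¬low oil pressure) = 0.149100 / 0.157000 ≈ 0.9497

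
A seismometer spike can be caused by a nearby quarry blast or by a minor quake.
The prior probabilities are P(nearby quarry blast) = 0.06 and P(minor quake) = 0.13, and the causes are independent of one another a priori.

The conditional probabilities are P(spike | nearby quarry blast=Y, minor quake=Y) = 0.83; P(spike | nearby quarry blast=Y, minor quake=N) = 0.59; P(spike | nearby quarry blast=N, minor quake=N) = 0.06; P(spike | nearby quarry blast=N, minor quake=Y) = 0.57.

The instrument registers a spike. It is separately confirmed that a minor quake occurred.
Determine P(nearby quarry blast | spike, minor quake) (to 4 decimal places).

P(spike | minor quake) = 0.57*0.94 + 0.83*0.06 = 0.535800 + 0.049800 = 0.585600
Of this, 0.049800 comes from 0.83*0.06 (the nearby quarry blast=true cases).
So P(nearby quarry blast | spike, minor quake) = 0.049800/0.585600 ≈ 0.0850.

P(nearby quarry blast | spike, minor quake) ≈ 0.0850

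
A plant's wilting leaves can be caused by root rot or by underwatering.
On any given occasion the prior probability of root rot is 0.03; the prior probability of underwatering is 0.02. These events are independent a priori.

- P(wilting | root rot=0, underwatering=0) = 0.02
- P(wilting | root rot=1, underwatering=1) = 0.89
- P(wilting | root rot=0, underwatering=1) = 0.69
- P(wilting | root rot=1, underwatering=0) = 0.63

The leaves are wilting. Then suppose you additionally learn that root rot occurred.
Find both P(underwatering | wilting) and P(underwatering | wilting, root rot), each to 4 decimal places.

P(underwatering | wilting) ≈ 0.2705; P(underwatering | wilting, root rot) ≈ 0.0280

P(wilting) = 0.02×0.97×0.98 + 0.69×0.97×0.02 + 0.63×0.03×0.98 + 0.89×0.03×0.02 = 0.019012 + 0.013386 + 0.018522 + 0.000534 = 0.051454
Restricting to configurations with underwatering present: 0.013386 + 0.000534 = 0.013920.
So P(underwatering | wilting) = 0.013920/0.051454 ≈ 0.2705.

Now also conditioning on root rot=true:
P(wilting | root rot) = 0.63*0.98 + 0.89*0.02 = 0.617400 + 0.017800 = 0.635200
The underwatering-present share is 0.89*0.02 = 0.017800.
So P(underwatering | wilting, root rot) = 0.017800/0.635200 ≈ 0.0280.
The drop from 0.2705 to 0.0280 is the explaining-away (discounting) effect.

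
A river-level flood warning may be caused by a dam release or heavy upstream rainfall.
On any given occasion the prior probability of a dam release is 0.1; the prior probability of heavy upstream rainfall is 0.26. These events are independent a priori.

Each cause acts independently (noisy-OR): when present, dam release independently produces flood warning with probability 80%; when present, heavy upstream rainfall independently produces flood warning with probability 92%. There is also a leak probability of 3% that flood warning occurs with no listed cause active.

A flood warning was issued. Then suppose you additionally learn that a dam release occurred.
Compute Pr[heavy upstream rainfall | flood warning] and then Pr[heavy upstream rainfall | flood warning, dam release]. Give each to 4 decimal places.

Under noisy-OR, P(flood warning | causes) = 1 − (1−0.03)·∏(1−qᵢ) over the active causes.
P(flood warning) = 0.03*0.9*0.74 + 0.9224*0.9*0.26 + 0.806*0.1*0.74 + 0.98448*0.1*0.26 = 0.019980 + 0.215842 + 0.059644 + 0.025596 = 0.321062
The heavy upstream rainfall-present share is 0.215842 + 0.025596 = 0.241438.
P(heavy upstream rainfall | flood warning) = 0.241438 / 0.321062 ≈ 0.7520

With the extra evidence:
For the numerator, keep only heavy upstream rainfall=true terms: 0.98448·0.26 = 0.255965
The normalizing constant is 0.806·0.74 + 0.98448·0.26 = 0.852405
Posterior = 0.255965 / 0.852405 ≈ 0.3003
This is intercausal reasoning (explaining away): once dam release accounts for the flood warning, heavy upstream rainfall becomes less likely.

Pr[heavy upstream rainfall | flood warning] ≈ 0.7520; Pr[heavy upstream rainfall | flood warning, dam release] ≈ 0.3003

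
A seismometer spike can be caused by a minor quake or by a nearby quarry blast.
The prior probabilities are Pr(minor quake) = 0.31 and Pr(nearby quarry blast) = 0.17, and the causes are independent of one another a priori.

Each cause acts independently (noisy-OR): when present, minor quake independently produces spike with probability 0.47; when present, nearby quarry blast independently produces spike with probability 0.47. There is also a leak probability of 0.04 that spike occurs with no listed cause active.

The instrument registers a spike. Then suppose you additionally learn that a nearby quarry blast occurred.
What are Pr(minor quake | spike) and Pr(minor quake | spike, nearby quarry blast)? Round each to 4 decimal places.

Pr(minor quake | spike) ≈ 0.6719; Pr(minor quake | spike, nearby quarry blast) ≈ 0.4005

Under noisy-OR, P(spike | causes) = 1 − (1−0.04)·∏(1−qᵢ) over the active causes.
Weight on minor quake=true, given the evidence: 0.126386 + 0.038489 = 0.164875
Normalizer over all consistent configurations: 0.04*0.69*0.83 + 0.4912*0.69*0.17 + 0.4912*0.31*0.83 + 0.730336*0.31*0.17 = 0.245401
P(minor quake | spike) = 0.164875/0.245401 ≈ 0.6719

Now condition on the additional information:
P(spike | nearby quarry blast) = 0.4912×0.69 + 0.730336×0.31 = 0.338928 + 0.226404 = 0.565332
The minor quake-present share is 0.730336×0.31 = 0.226404.
Hence the posterior is 0.226404/0.565332 ≈ 0.4005.
Conditioning on nearby quarry blast lowers the posterior on minor quake: the classic explaining-away effect in a common-effect structure.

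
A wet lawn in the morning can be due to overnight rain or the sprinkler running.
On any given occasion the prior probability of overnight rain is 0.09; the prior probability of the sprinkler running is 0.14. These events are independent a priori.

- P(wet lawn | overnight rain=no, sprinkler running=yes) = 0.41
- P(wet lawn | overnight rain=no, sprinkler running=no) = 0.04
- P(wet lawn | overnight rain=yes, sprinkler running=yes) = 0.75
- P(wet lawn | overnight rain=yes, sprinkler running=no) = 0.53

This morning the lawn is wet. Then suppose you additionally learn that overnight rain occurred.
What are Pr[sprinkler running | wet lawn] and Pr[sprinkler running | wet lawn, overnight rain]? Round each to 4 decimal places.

By total probability over the 4 (overnight rain, sprinkler running) configurations:
  P(wet lawn) = 0.04·0.91·0.86 + 0.41·0.91·0.14 + 0.53·0.09·0.86 + 0.75·0.09·0.14
        = 0.031304 + 0.052234 + 0.041022 + 0.009450 = 0.134010
The terms with sprinkler running present sum to 0.061684, so
  P(sprinkler running | wet lawn) = 0.061684 / 0.134010 ≈ 0.4603

With the extra evidence:
By total probability over both values of sprinkler running:
  P(wet lawn | overnight rain) = 0.53×0.86 + 0.75×0.14
        = 0.455800 + 0.105000 = 0.560800
The terms with sprinkler running present sum to 0.105000, so
  P(sprinkler running | wet lawn, overnight rain) = 0.105000 / 0.560800 ≈ 0.1872

Pr[sprinkler running | wet lawn] ≈ 0.4603; Pr[sprinkler running | wet lawn, overnight rain] ≈ 0.1872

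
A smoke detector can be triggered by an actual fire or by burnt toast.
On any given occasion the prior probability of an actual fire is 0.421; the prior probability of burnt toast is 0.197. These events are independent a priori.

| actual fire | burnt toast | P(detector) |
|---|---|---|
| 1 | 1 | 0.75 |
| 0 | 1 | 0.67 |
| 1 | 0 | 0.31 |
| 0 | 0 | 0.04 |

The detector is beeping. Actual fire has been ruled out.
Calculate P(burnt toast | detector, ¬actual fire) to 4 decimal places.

P(burnt toast | detector, ¬actual fire) ≈ 0.8043

Numerator (weight on configurations with burnt toast): 0.67×0.197 = 0.131990
Denominator P(detector | ¬actual fire): 0.04×0.803 + 0.67×0.197 = 0.164110
P(burnt toast | detector, ¬actual fire) = 0.131990/0.164110 ≈ 0.8043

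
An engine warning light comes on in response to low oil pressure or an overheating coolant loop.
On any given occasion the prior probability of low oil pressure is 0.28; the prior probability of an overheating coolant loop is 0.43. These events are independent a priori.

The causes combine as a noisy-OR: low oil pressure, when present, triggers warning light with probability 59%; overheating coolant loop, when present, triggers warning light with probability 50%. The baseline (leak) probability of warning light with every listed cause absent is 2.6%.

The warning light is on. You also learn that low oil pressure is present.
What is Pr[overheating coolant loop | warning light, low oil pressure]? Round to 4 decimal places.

Under noisy-OR, P(warning light | causes) = 1 − (1−0.026)·∏(1−qᵢ) over the active causes.
Numerator (weight on configurations with overheating coolant loop): 0.80033×0.43 = 0.344142
Normalizer over all consistent configurations: 0.60066×0.57 + 0.80033×0.43 = 0.686518
P(overheating coolant loop | warning light, low oil pressure) = 0.344142/0.686518 ≈ 0.5013

Pr[overheating coolant loop | warning light, low oil pressure] ≈ 0.5013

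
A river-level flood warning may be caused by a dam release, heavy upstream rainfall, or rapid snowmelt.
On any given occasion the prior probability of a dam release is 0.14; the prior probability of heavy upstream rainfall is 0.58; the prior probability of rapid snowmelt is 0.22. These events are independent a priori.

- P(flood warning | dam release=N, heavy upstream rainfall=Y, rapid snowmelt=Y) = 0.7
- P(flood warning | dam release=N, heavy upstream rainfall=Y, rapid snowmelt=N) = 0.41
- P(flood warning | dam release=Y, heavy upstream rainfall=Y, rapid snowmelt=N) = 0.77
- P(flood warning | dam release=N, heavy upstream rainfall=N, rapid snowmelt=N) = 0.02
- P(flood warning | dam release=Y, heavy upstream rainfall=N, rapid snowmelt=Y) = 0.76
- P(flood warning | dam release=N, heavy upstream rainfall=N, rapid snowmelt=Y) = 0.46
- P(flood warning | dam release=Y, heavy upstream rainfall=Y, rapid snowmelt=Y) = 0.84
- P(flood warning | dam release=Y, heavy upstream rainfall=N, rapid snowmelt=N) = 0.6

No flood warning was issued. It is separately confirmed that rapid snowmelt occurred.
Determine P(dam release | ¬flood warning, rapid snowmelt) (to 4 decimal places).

P(¬flood warning | rapid snowmelt) = 0.54·0.86·0.42 + 0.3·0.86·0.58 + 0.24·0.14·0.42 + 0.16·0.14·0.58 = 0.195048 + 0.149640 + 0.014112 + 0.012992 = 0.371792
Of this, 0.027104 comes from 0.014112 + 0.012992 (the dam release=true cases).
Hence the posterior is 0.027104/0.371792 ≈ 0.0729.

P(dam release | ¬flood warning, rapid snowmelt) ≈ 0.0729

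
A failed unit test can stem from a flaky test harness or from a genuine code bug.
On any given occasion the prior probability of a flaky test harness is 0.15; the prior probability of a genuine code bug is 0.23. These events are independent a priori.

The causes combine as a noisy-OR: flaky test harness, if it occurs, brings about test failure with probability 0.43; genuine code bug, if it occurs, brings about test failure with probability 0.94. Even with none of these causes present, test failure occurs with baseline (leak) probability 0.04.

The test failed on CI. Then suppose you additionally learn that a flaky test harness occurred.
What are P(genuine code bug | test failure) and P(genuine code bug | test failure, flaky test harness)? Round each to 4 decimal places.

P(genuine code bug | test failure) ≈ 0.7349; P(genuine code bug | test failure, flaky test harness) ≈ 0.3895

Under noisy-OR, P(test failure | causes) = 1 − (1−0.04)·∏(1−qᵢ) over the active causes.
Sum P(test failure|·) weighted by the priors over the 4 (flaky test harness, genuine code bug) configurations:
  P(test failure) = 0.04×0.85×0.77 + 0.9424×0.85×0.23 + 0.4528×0.15×0.77 + 0.967168×0.15×0.23
        = 0.026180 + 0.184239 + 0.052298 + 0.033367 = 0.296084
Configurations with genuine code bug contribute 0.217606, so
  P(genuine code bug | test failure) = 0.217606 / 0.296084 ≈ 0.7349

With the extra evidence:
P(test failure | flaky test harness) = 0.4528·0.77 + 0.967168·0.23 = 0.348656 + 0.222449 = 0.571105
Restricting to configurations with genuine code bug present: 0.967168·0.23 = 0.222449.
P(genuine code bug | test failure, flaky test harness) = 0.222449 / 0.571105 ≈ 0.3895
The drop from 0.7349 to 0.3895 is the explaining-away (discounting) effect.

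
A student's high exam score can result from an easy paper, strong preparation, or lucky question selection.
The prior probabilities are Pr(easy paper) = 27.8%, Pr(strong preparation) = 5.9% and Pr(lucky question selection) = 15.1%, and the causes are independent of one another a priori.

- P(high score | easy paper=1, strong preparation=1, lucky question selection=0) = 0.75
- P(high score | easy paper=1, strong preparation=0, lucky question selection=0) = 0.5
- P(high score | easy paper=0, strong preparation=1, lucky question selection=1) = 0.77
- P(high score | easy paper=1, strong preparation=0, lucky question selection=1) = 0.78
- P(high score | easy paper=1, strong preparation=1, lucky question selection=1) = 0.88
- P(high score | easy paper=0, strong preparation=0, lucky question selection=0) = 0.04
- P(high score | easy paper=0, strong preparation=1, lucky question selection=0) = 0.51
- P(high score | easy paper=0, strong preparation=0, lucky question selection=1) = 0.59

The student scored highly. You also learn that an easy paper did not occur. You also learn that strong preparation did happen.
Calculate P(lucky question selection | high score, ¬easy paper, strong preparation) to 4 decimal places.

P(lucky question selection | high score, ¬easy paper, strong preparation) ≈ 0.2117

P(high score | ¬easy paper, strong preparation) = 0.51*0.849 + 0.77*0.151 = 0.432990 + 0.116270 = 0.549260
The lucky question selection-present share is 0.77*0.151 = 0.116270.
Hence the posterior is 0.116270/0.549260 ≈ 0.2117.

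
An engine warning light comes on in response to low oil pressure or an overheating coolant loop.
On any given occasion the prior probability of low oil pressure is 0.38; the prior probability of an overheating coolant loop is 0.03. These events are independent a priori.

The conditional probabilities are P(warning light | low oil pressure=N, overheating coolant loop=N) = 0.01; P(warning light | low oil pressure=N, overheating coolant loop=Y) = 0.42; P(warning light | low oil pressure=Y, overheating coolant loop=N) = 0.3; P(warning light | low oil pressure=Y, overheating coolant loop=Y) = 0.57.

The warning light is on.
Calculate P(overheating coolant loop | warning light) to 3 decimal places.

P(overheating coolant loop | warning light) ≈ 0.109

For the numerator, keep only overheating coolant loop=true terms: 0.007812 + 0.006498 = 0.014310
The normalizing constant is 0.01·0.62·0.97 + 0.42·0.62·0.03 + 0.3·0.38·0.97 + 0.57·0.38·0.03 = 0.130904
Posterior = 0.014310 / 0.130904 ≈ 0.109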